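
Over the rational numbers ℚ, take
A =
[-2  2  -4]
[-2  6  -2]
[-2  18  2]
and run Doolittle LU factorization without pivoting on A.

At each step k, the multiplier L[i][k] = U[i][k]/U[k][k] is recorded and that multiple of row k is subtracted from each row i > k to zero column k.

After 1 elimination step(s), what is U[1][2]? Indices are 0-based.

k=0: U[0][0]=-2
  eliminate (1,0): mult=1, new row 1: (0, 4, 2); set L[1][0]=1
  eliminate (2,0): mult=1, new row 2: (0, 16, 6); set L[2][0]=1

U[1][2] = 2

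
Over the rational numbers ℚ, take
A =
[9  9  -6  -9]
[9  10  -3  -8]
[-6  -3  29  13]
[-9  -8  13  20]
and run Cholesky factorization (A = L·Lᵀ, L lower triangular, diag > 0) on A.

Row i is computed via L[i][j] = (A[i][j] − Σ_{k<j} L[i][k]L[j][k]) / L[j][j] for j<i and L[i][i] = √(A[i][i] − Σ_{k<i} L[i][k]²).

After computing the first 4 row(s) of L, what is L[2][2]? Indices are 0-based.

Step 1: L[0][0] = √(9) = 3.
  L[1][0] = (9) / L[0][0] = 3.
Step 2: L[1][1] = √(1) = 1.
  L[2][0] = (-6) / L[0][0] = -2.
  L[2][1] = (3) / L[1][1] = 3.
Step 3: L[2][2] = √(16) = 4.
  L[3][0] = (-9) / L[0][0] = -3.
  L[3][1] = (1) / L[1][1] = 1.
  L[3][2] = (4) / L[2][2] = 1.
Step 4: L[3][3] = √(9) = 3.

L[2][2] = 4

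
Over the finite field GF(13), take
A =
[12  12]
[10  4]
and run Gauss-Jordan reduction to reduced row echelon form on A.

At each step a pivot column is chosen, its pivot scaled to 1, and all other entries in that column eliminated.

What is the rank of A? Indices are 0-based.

rank = 2

step 1: normalize row 0 (÷12) = (1, 1)
  row 1: subtract 10×row0 = (0, 7)
step 2: normalize row 1 (÷7) = (0, 1)
  row 0: subtract 1×row1 = (1, 0)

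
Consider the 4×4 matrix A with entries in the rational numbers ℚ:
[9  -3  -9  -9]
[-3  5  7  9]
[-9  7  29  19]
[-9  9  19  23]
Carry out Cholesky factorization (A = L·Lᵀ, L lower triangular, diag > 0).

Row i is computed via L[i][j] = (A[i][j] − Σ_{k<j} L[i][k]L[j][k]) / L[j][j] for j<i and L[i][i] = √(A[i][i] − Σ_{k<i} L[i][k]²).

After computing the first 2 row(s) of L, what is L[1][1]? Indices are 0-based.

Step 1: L[0][0] = √(9) = 3.
  L[1][0] = (-3) / L[0][0] = -1.
Step 2: L[1][1] = √(4) = 2.

L[1][1] = 2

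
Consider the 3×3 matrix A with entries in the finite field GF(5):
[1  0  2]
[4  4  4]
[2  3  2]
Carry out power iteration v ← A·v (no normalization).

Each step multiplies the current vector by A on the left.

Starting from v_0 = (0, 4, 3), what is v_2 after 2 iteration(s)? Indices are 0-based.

v_2 = (2, 3, 2)

v_0 = (0, 4, 3).
v_1 = A·v_0 = (1, 3, 3).
v_2 = A·v_1 = (2, 3, 2).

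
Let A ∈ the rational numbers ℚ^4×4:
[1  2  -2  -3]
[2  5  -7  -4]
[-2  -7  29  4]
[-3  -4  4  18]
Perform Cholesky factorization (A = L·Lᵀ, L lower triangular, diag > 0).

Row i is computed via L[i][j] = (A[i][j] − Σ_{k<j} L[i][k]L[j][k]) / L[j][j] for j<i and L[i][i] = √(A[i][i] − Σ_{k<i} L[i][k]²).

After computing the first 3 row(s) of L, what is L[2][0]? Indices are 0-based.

L[2][0] = -2

Step 1: L[0][0] = √(1) = 1.
  L[1][0] = (2) / L[0][0] = 2.
Step 2: L[1][1] = √(1) = 1.
  L[2][0] = (-2) / L[0][0] = -2.
  L[2][1] = (-3) / L[1][1] = -3.
Step 3: L[2][2] = √(16) = 4.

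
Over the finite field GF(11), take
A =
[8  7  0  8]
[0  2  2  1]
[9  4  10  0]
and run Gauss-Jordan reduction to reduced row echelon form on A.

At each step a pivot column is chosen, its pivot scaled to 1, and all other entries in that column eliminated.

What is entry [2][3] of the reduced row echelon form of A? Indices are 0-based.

step 1: normalize row 0 (÷8) = (1, 5, 0, 1)
  row 2: subtract 9×row0 = (0, 3, 10, 2)
step 2: normalize row 1 (÷2) = (0, 1, 1, 6)
  row 0: subtract 5×row1 = (1, 0, 6, 4)
  row 2: subtract 3×row1 = (0, 0, 7, 6)
step 3: normalize row 2 (÷7) = (0, 0, 1, 4)
  row 0: subtract 6×row2 = (1, 0, 0, 2)
  row 1: subtract 1×row2 = (0, 1, 0, 2)

M[2][3] = 4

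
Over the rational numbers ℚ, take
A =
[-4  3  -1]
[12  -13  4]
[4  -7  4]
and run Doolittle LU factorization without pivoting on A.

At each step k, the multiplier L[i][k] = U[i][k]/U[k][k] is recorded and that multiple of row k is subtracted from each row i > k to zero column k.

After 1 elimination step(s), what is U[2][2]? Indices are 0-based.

k=0: U[0][0]=-4
  eliminate (1,0): mult=-3, new row 1: (0, -4, 1); set L[1][0]=-3
  eliminate (2,0): mult=-1, new row 2: (0, -4, 3); set L[2][0]=-1

U[2][2] = 3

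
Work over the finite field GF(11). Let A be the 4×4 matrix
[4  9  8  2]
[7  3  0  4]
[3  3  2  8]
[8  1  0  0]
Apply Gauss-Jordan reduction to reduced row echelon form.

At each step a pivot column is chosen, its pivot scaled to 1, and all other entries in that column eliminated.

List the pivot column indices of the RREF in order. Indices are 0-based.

step 1: normalize row 0 (÷4) = (1, 5, 2, 6)
  row 1: subtract 7×row0 = (0, 1, 8, 6)
  row 2: subtract 3×row0 = (0, 10, 7, 1)
  row 3: subtract 8×row0 = (0, 5, 6, 7)
step 2: normalize row 1 (÷1) = (0, 1, 8, 6)
  row 0: subtract 5×row1 = (1, 0, 6, 9)
  row 2: subtract 10×row1 = (0, 0, 4, 7)
  row 3: subtract 5×row1 = (0, 0, 10, 10)
step 3: normalize row 2 (÷4) = (0, 0, 1, 10)
  row 0: subtract 6×row2 = (1, 0, 0, 4)
  row 1: subtract 8×row2 = (0, 1, 0, 3)
  row 3: subtract 10×row2 = (0, 0, 0, 9)
step 4: normalize row 3 (÷9) = (0, 0, 0, 1)
  row 0: subtract 4×row3 = (1, 0, 0, 0)
  row 1: subtract 3×row3 = (0, 1, 0, 0)
  row 2: subtract 10×row3 = (0, 0, 1, 0)

pivot columns: 0, 1, 2, 3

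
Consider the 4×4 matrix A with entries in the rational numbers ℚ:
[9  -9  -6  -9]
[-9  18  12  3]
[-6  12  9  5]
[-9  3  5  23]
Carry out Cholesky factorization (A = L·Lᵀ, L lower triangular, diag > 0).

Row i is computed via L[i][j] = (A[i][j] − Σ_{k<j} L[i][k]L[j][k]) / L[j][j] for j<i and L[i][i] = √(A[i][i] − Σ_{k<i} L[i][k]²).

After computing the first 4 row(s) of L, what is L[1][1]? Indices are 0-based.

L[1][1] = 3

Step 1: L[0][0] = √(9) = 3.
  L[1][0] = (-9) / L[0][0] = -3.
Step 2: L[1][1] = √(9) = 3.
  L[2][0] = (-6) / L[0][0] = -2.
  L[2][1] = (6) / L[1][1] = 2.
Step 3: L[2][2] = √(1) = 1.
  L[3][0] = (-9) / L[0][0] = -3.
  L[3][1] = (-6) / L[1][1] = -2.
  L[3][2] = (3) / L[2][2] = 3.
Step 4: L[3][3] = √(1) = 1.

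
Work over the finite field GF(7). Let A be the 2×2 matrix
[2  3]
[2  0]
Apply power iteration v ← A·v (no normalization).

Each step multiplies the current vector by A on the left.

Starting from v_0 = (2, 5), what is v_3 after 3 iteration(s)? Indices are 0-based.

v_3 = (4, 2)

v_0 = (2, 5).
v_1 = A·v_0 = (5, 4).
v_2 = A·v_1 = (1, 3).
v_3 = A·v_2 = (4, 2).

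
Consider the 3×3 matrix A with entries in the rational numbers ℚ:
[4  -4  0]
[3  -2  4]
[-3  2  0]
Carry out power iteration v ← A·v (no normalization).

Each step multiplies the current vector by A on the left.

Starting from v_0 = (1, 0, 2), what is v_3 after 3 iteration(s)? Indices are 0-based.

v_3 = (-24, 0, 40)

v_0 = (1, 0, 2).
v_1 = A·v_0 = (4, 11, -3).
v_2 = A·v_1 = (-28, -22, 10).
v_3 = A·v_2 = (-24, 0, 40).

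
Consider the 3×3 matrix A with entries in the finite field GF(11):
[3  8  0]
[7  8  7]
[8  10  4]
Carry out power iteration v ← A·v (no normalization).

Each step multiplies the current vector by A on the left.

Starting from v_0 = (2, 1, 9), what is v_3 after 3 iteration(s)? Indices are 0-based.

v_0 = (2, 1, 9).
v_1 = A·v_0 = (3, 8, 7).
v_2 = A·v_1 = (7, 2, 0).
v_3 = A·v_2 = (4, 10, 10).

v_3 = (4, 10, 10)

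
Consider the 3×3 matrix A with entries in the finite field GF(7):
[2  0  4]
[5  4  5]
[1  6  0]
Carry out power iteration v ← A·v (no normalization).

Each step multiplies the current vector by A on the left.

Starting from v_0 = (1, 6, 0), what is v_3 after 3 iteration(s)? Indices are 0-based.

v_0 = (1, 6, 0).
v_1 = A·v_0 = (2, 1, 2).
v_2 = A·v_1 = (5, 3, 1).
v_3 = A·v_2 = (0, 0, 2).

v_3 = (0, 0, 2)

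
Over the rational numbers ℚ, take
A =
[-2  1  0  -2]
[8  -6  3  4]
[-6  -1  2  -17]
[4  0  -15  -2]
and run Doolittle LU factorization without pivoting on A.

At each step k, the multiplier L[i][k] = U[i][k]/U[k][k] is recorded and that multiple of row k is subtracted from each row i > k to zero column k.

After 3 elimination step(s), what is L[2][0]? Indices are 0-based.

L[2][0] = 3

k=0: U[0][0]=-2
  eliminate (1,0): mult=-4, new row 1: (0, -2, 3, -4); set L[1][0]=-4
  eliminate (2,0): mult=3, new row 2: (0, -4, 2, -11); set L[2][0]=3
  eliminate (3,0): mult=-2, new row 3: (0, 2, -15, -6); set L[3][0]=-2
k=1: U[1][1]=-2
  eliminate (2,1): mult=2, new row 2: (0, 0, -4, -3); set L[2][1]=2
  eliminate (3,1): mult=-1, new row 3: (0, 0, -12, -10); set L[3][1]=-1
k=2: U[2][2]=-4
  eliminate (3,2): mult=3, new row 3: (0, 0, 0, -1); set L[3][2]=3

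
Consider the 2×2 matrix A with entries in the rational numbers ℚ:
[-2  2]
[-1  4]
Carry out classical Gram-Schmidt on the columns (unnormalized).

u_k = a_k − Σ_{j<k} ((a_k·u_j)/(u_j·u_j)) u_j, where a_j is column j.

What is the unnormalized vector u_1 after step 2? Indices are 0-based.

u_1 = (-6/5, 12/5)

Step 1: u_0 = a_0 = (-2, -1).
Step 2: u_1 = a_1 − (-8/5)·u_0 = (-6/5, 12/5).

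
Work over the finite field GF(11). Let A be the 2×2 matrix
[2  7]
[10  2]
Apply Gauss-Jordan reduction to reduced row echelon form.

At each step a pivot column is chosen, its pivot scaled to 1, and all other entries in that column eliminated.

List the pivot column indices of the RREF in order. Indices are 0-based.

pivot(0,0)=2: scale R0 → (1, 9)
  clear (1,0): R1 −= (10)R0 → (0, 0)
col 1: no nonzero at/below row 1; advance.

pivot columns: 0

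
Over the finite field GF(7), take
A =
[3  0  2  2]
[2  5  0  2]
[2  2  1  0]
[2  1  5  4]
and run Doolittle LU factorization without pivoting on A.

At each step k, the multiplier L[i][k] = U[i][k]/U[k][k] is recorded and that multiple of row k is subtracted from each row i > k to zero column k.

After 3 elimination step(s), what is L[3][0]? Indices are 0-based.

L[3][0] = 3

k=0: U[0][0]=3
  eliminate (1,0): mult=3, new row 1: (0, 5, 1, 3); set L[1][0]=3
  eliminate (2,0): mult=3, new row 2: (0, 2, 2, 1); set L[2][0]=3
  eliminate (3,0): mult=3, new row 3: (0, 1, 6, 5); set L[3][0]=3
k=1: U[1][1]=5
  eliminate (2,1): mult=6, new row 2: (0, 0, 3, 4); set L[2][1]=6
  eliminate (3,1): mult=3, new row 3: (0, 0, 3, 3); set L[3][1]=3
k=2: U[2][2]=3
  eliminate (3,2): mult=1, new row 3: (0, 0, 0, 6); set L[3][2]=1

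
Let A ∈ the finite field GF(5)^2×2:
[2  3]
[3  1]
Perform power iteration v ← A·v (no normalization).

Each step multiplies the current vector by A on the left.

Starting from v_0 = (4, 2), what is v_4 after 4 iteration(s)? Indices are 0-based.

v_0 = (4, 2).
v_1 = A·v_0 = (4, 4).
v_2 = A·v_1 = (0, 1).
v_3 = A·v_2 = (3, 1).
v_4 = A·v_3 = (4, 0).

v_4 = (4, 0)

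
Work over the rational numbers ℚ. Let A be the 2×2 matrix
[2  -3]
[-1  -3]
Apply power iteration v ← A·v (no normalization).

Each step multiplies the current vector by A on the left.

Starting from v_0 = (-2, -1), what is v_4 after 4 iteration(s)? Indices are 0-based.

v_4 = (-161, -185)

v_0 = (-2, -1).
v_1 = A·v_0 = (-1, 5).
v_2 = A·v_1 = (-17, -14).
v_3 = A·v_2 = (8, 59).
v_4 = A·v_3 = (-161, -185).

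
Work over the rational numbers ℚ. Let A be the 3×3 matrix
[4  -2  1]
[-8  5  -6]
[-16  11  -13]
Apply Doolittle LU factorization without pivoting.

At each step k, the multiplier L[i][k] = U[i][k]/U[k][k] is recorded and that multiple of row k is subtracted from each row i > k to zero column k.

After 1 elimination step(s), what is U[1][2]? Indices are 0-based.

[col 0] pivot 4
  R1 -= -2*R0 → (0, 1, -4)  (L[1][0] := -2)
  R2 -= -4*R0 → (0, 3, -9)  (L[2][0] := -4)

U[1][2] = -4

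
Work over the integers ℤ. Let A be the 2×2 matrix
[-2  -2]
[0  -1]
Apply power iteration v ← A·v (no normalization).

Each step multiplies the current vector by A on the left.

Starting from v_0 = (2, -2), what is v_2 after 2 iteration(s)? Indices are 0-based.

v_0 = (2, -2).
v_1 = A·v_0 = (0, 2).
v_2 = A·v_1 = (-4, -2).

v_2 = (-4, -2)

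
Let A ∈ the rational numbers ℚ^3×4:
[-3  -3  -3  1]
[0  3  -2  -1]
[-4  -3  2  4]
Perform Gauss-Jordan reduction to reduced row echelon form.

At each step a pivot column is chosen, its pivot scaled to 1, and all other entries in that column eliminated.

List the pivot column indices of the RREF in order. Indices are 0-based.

pivot columns: 0, 1, 2

step 1: normalize row 0 (÷-3) = (1, 1, 1, -1/3)
  row 2: subtract -4×row0 = (0, 1, 6, 8/3)
step 2: normalize row 1 (÷3) = (0, 1, -2/3, -1/3)
  row 0: subtract 1×row1 = (1, 0, 5/3, 0)
  row 2: subtract 1×row1 = (0, 0, 20/3, 3)
step 3: normalize row 2 (÷20/3) = (0, 0, 1, 9/20)
  row 0: subtract 5/3×row2 = (1, 0, 0, -3/4)
  row 1: subtract -2/3×row2 = (0, 1, 0, -1/30)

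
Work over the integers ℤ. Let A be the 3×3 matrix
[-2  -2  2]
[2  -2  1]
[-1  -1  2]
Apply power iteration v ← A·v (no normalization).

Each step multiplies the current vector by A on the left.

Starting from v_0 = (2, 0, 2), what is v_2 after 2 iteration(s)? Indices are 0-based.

v_0 = (2, 0, 2).
v_1 = A·v_0 = (0, 6, 2).
v_2 = A·v_1 = (-8, -10, -2).

v_2 = (-8, -10, -2)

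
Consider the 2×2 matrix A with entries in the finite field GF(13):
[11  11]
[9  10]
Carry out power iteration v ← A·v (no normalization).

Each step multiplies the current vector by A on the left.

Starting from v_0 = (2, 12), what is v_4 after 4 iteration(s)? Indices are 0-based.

v_4 = (8, 8)

v_0 = (2, 12).
v_1 = A·v_0 = (11, 8).
v_2 = A·v_1 = (1, 10).
v_3 = A·v_2 = (4, 5).
v_4 = A·v_3 = (8, 8).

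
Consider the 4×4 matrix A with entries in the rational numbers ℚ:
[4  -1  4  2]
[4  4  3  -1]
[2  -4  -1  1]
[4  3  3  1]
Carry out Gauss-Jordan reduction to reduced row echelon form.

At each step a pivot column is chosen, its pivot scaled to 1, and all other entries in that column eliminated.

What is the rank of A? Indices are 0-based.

rank = 4

[1] R0 /= 4  ⇒  (1, -1/4, 1, 1/2)
     R1 -= 4·R0  ⇒  (0, 5, -1, -3)
     R2 -= 2·R0  ⇒  (0, -7/2, -3, 0)
     R3 -= 4·R0  ⇒  (0, 4, -1, -1)
[2] R1 /= 5  ⇒  (0, 1, -1/5, -3/5)
     R0 -= -1/4·R1  ⇒  (1, 0, 19/20, 7/20)
     R2 -= -7/2·R1  ⇒  (0, 0, -37/10, -21/10)
     R3 -= 4·R1  ⇒  (0, 0, -1/5, 7/5)
[3] R2 /= -37/10  ⇒  (0, 0, 1, 21/37)
     R0 -= 19/20·R2  ⇒  (1, 0, 0, -7/37)
     R1 -= -1/5·R2  ⇒  (0, 1, 0, -18/37)
     R3 -= -1/5·R2  ⇒  (0, 0, 0, 56/37)
[4] R3 /= 56/37  ⇒  (0, 0, 0, 1)
     R0 -= -7/37·R3  ⇒  (1, 0, 0, 0)
     R1 -= -18/37·R3  ⇒  (0, 1, 0, 0)
     R2 -= 21/37·R3  ⇒  (0, 0, 1, 0)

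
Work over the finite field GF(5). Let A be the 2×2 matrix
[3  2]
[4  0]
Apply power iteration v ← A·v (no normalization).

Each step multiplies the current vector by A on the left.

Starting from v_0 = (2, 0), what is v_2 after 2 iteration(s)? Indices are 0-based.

v_0 = (2, 0).
v_1 = A·v_0 = (1, 3).
v_2 = A·v_1 = (4, 4).

v_2 = (4, 4)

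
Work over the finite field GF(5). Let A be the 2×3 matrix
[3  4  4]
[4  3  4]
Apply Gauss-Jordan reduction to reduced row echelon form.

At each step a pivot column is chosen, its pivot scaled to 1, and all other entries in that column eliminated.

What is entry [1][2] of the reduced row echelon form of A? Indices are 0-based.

[1] R0 /= 3  ⇒  (1, 3, 3)
     R1 -= 4·R0  ⇒  (0, 1, 2)
[2] R1 /= 1  ⇒  (0, 1, 2)
     R0 -= 3·R1  ⇒  (1, 0, 2)

M[1][2] = 2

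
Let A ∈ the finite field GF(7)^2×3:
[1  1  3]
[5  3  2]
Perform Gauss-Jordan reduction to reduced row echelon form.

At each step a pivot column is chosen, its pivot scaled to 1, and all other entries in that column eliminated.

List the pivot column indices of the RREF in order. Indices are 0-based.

pivot columns: 0, 1

[1] R0 /= 1  ⇒  (1, 1, 3)
     R1 -= 5·R0  ⇒  (0, 5, 1)
[2] R1 /= 5  ⇒  (0, 1, 3)
     R0 -= 1·R1  ⇒  (1, 0, 0)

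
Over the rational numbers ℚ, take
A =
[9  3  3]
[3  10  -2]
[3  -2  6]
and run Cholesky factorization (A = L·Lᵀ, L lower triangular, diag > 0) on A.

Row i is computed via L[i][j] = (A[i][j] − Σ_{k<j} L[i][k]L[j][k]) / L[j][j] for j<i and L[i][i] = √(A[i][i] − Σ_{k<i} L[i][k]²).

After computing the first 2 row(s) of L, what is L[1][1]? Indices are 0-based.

L[1][1] = 3

Step 1: L[0][0] = √(9) = 3.
  L[1][0] = (3) / L[0][0] = 1.
Step 2: L[1][1] = √(9) = 3.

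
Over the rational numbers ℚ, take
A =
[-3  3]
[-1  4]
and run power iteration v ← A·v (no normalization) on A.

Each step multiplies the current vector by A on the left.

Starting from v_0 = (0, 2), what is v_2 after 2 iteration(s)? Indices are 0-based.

v_0 = (0, 2).
v_1 = A·v_0 = (6, 8).
v_2 = A·v_1 = (6, 26).

v_2 = (6, 26)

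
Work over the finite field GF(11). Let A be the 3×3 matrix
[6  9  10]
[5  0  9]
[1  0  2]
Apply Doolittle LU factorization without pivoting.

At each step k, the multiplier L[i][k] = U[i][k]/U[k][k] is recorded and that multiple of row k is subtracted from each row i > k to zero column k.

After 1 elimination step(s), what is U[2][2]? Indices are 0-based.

[col 0] pivot 6
  R1 -= 10*R0 → (0, 9, 8)  (L[1][0] := 10)
  R2 -= 2*R0 → (0, 4, 4)  (L[2][0] := 2)

U[2][2] = 4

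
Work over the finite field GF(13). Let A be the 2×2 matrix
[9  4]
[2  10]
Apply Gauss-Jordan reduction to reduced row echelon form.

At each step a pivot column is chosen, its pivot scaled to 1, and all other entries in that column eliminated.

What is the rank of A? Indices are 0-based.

rank = 2

[1] R0 /= 9  ⇒  (1, 12)
     R1 -= 2·R0  ⇒  (0, 12)
[2] R1 /= 12  ⇒  (0, 1)
     R0 -= 12·R1  ⇒  (1, 0)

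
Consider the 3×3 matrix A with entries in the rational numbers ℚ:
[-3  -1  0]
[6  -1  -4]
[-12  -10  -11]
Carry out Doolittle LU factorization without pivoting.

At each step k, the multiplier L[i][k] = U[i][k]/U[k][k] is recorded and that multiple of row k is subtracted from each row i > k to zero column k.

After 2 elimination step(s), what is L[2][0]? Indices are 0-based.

L[2][0] = 4

[col 0] pivot -3
  R1 -= -2*R0 → (0, -3, -4)  (L[1][0] := -2)
  R2 -= 4*R0 → (0, -6, -11)  (L[2][0] := 4)
[col 1] pivot -3
  R2 -= 2*R1 → (0, 0, -3)  (L[2][1] := 2)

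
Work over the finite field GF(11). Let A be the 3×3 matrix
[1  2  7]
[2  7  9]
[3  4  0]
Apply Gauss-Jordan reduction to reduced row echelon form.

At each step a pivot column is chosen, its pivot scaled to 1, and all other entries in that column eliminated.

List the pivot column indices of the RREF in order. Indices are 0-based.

pivot(0,0)=1: scale R0 → (1, 2, 7)
  clear (1,0): R1 −= (2)R0 → (0, 3, 6)
  clear (2,0): R2 −= (3)R0 → (0, 9, 1)
pivot(1,1)=3: scale R1 → (0, 1, 2)
  clear (0,1): R0 −= (2)R1 → (1, 0, 3)
  clear (2,1): R2 −= (9)R1 → (0, 0, 5)
pivot(2,2)=5: scale R2 → (0, 0, 1)
  clear (0,2): R0 −= (3)R2 → (1, 0, 0)
  clear (1,2): R1 −= (2)R2 → (0, 1, 0)

pivot columns: 0, 1, 2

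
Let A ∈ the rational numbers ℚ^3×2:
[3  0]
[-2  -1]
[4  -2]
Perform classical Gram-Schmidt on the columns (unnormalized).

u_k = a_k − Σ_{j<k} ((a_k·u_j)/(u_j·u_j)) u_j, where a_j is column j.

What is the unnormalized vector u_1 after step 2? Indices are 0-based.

Step 1: u_0 = a_0 = (3, -2, 4).
Step 2: u_1 = a_1 − (-6/29)·u_0 = (18/29, -41/29, -34/29).

u_1 = (18/29, -41/29, -34/29)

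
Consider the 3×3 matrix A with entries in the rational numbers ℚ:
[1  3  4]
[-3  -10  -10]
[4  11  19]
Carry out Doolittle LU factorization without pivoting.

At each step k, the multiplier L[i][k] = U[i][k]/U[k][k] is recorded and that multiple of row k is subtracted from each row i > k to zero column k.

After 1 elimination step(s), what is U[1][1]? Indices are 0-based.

U[1][1] = -1

k=0: U[0][0]=1
  eliminate (1,0): mult=-3, new row 1: (0, -1, 2); set L[1][0]=-3
  eliminate (2,0): mult=4, new row 2: (0, -1, 3); set L[2][0]=4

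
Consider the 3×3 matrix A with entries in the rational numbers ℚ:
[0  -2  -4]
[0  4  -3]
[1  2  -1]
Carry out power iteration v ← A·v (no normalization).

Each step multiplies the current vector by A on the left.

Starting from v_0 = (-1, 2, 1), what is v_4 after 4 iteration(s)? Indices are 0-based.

v_0 = (-1, 2, 1).
v_1 = A·v_0 = (-8, 5, 2).
v_2 = A·v_1 = (-18, 14, 0).
v_3 = A·v_2 = (-28, 56, 10).
v_4 = A·v_3 = (-152, 194, 74).

v_4 = (-152, 194, 74)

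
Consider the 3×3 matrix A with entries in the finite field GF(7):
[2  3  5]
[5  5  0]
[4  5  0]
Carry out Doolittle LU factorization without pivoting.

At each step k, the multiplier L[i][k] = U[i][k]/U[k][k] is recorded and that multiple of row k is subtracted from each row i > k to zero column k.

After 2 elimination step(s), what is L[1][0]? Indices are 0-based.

k=0: U[0][0]=2
  eliminate (1,0): mult=6, new row 1: (0, 1, 5); set L[1][0]=6
  eliminate (2,0): mult=2, new row 2: (0, 6, 4); set L[2][0]=2
k=1: U[1][1]=1
  eliminate (2,1): mult=6, new row 2: (0, 0, 2); set L[2][1]=6

L[1][0] = 6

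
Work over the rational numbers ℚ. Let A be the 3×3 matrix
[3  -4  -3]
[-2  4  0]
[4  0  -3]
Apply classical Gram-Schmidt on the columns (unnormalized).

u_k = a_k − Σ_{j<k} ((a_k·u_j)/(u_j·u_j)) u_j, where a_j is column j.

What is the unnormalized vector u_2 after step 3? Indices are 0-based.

Step 1: u_0 = a_0 = (3, -2, 4).
Step 2: u_1 = a_1 − (-20/29)·u_0 = (-56/29, 76/29, 80/29).
Step 3: u_2 = a_2 − (-21/29)·u_0 − (-3/22)·u_1 = (-12/11, -12/11, 3/11).

u_2 = (-12/11, -12/11, 3/11)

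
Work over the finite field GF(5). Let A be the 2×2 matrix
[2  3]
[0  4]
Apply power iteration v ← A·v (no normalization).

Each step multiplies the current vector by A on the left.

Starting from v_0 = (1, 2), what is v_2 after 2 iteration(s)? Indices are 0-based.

v_2 = (0, 2)

v_0 = (1, 2).
v_1 = A·v_0 = (3, 3).
v_2 = A·v_1 = (0, 2).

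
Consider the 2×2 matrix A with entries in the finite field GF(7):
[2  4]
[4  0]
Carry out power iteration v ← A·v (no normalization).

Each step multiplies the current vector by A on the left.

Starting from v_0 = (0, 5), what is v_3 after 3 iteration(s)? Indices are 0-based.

v_0 = (0, 5).
v_1 = A·v_0 = (6, 0).
v_2 = A·v_1 = (5, 3).
v_3 = A·v_2 = (1, 6).

v_3 = (1, 6)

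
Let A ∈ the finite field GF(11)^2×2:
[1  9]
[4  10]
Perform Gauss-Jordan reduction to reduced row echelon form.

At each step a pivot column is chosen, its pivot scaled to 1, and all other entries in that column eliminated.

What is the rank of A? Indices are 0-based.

step 1: normalize row 0 (÷1) = (1, 9)
  row 1: subtract 4×row0 = (0, 7)
step 2: normalize row 1 (÷7) = (0, 1)
  row 0: subtract 9×row1 = (1, 0)

rank = 2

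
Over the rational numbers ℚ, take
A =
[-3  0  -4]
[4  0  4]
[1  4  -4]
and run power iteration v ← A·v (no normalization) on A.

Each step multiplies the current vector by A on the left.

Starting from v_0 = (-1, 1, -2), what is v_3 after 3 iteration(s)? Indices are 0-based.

v_3 = (555, -632, 599)

v_0 = (-1, 1, -2).
v_1 = A·v_0 = (11, -12, 11).
v_2 = A·v_1 = (-77, 88, -81).
v_3 = A·v_2 = (555, -632, 599).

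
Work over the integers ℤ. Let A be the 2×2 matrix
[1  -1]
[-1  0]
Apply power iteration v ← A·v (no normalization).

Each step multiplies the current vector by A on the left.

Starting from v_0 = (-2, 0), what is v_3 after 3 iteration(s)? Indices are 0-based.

v_0 = (-2, 0).
v_1 = A·v_0 = (-2, 2).
v_2 = A·v_1 = (-4, 2).
v_3 = A·v_2 = (-6, 4).

v_3 = (-6, 4)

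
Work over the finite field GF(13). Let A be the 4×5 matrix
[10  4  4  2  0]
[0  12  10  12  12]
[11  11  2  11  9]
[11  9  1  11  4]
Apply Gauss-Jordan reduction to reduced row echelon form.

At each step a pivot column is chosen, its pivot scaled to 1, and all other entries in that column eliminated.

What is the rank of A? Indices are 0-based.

step 1: normalize row 0 (÷10) = (1, 3, 3, 8, 0)
  row 2: subtract 11×row0 = (0, 4, 8, 1, 9)
  row 3: subtract 11×row0 = (0, 2, 7, 1, 4)
step 2: normalize row 1 (÷12) = (0, 1, 3, 1, 1)
  row 0: subtract 3×row1 = (1, 0, 7, 5, 10)
  row 2: subtract 4×row1 = (0, 0, 9, 10, 5)
  row 3: subtract 2×row1 = (0, 0, 1, 12, 2)
step 3: normalize row 2 (÷9) = (0, 0, 1, 4, 2)
  row 0: subtract 7×row2 = (1, 0, 0, 3, 9)
  row 1: subtract 3×row2 = (0, 1, 0, 2, 8)
  row 3: subtract 1×row2 = (0, 0, 0, 8, 0)
step 4: normalize row 3 (÷8) = (0, 0, 0, 1, 0)
  row 0: subtract 3×row3 = (1, 0, 0, 0, 9)
  row 1: subtract 2×row3 = (0, 1, 0, 0, 8)
  row 2: subtract 4×row3 = (0, 0, 1, 0, 2)

rank = 4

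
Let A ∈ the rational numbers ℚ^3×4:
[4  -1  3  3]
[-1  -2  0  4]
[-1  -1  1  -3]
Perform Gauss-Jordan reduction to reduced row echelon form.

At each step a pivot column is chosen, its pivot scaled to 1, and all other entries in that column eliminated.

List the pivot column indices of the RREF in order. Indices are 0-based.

pivot columns: 0, 1, 2

step 1: normalize row 0 (÷4) = (1, -1/4, 3/4, 3/4)
  row 1: subtract -1×row0 = (0, -9/4, 3/4, 19/4)
  row 2: subtract -1×row0 = (0, -5/4, 7/4, -9/4)
step 2: normalize row 1 (÷-9/4) = (0, 1, -1/3, -19/9)
  row 0: subtract -1/4×row1 = (1, 0, 2/3, 2/9)
  row 2: subtract -5/4×row1 = (0, 0, 4/3, -44/9)
step 3: normalize row 2 (÷4/3) = (0, 0, 1, -11/3)
  row 0: subtract 2/3×row2 = (1, 0, 0, 8/3)
  row 1: subtract -1/3×row2 = (0, 1, 0, -10/3)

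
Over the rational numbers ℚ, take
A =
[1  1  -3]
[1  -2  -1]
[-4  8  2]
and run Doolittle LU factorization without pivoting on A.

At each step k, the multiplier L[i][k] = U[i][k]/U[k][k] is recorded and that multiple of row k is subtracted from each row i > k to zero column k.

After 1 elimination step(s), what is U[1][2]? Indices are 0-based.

U[1][2] = 2

k=0: U[0][0]=1
  eliminate (1,0): mult=1, new row 1: (0, -3, 2); set L[1][0]=1
  eliminate (2,0): mult=-4, new row 2: (0, 12, -10); set L[2][0]=-4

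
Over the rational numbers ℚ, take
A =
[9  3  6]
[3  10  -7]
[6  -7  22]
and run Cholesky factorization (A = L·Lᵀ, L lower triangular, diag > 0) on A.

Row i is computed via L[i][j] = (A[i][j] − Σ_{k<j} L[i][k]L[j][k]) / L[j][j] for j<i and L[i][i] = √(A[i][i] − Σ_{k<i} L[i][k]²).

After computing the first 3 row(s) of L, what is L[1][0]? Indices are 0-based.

Step 1: L[0][0] = √(9) = 3.
  L[1][0] = (3) / L[0][0] = 1.
Step 2: L[1][1] = √(9) = 3.
  L[2][0] = (6) / L[0][0] = 2.
  L[2][1] = (-9) / L[1][1] = -3.
Step 3: L[2][2] = √(9) = 3.

L[1][0] = 1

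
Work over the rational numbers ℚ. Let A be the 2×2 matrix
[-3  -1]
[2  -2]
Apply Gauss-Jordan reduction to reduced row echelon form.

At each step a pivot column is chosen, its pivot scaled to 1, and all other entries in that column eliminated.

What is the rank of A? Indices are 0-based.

pivot(0,0)=-3: scale R0 → (1, 1/3)
  clear (1,0): R1 −= (2)R0 → (0, -8/3)
pivot(1,1)=-8/3: scale R1 → (0, 1)
  clear (0,1): R0 −= (1/3)R1 → (1, 0)

rank = 2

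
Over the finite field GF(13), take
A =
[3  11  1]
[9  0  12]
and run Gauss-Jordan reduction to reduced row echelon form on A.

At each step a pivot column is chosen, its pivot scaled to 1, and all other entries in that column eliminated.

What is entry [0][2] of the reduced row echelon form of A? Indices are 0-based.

M[0][2] = 10

pivot(0,0)=3: scale R0 → (1, 8, 9)
  clear (1,0): R1 −= (9)R0 → (0, 6, 9)
pivot(1,1)=6: scale R1 → (0, 1, 8)
  clear (0,1): R0 −= (8)R1 → (1, 0, 10)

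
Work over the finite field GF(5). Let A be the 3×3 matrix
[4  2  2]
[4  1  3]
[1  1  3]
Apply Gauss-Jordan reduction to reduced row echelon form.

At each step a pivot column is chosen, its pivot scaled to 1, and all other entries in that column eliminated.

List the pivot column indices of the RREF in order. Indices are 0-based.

[1] R0 /= 4  ⇒  (1, 3, 3)
     R1 -= 4·R0  ⇒  (0, 4, 1)
     R2 -= 1·R0  ⇒  (0, 3, 0)
[2] R1 /= 4  ⇒  (0, 1, 4)
     R0 -= 3·R1  ⇒  (1, 0, 1)
     R2 -= 3·R1  ⇒  (0, 0, 3)
[3] R2 /= 3  ⇒  (0, 0, 1)
     R0 -= 1·R2  ⇒  (1, 0, 0)
     R1 -= 4·R2  ⇒  (0, 1, 0)

pivot columns: 0, 1, 2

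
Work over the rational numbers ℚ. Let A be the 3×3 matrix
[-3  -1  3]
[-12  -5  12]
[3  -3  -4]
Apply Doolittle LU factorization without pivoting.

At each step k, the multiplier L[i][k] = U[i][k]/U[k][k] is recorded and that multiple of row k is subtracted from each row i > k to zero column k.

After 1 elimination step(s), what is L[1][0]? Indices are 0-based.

L[1][0] = 4

Step 1: pivot at (0,0) is -3.
  row1 ← row1 − (4)·row0  ⇒  L[1][0]=4, U row1=(0, -1, 0)
  row2 ← row2 − (-1)·row0  ⇒  L[2][0]=-1, U row2=(0, -4, -1)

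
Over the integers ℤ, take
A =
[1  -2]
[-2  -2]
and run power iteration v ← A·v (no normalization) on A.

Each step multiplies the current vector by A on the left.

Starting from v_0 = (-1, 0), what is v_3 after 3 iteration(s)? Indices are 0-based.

v_0 = (-1, 0).
v_1 = A·v_0 = (-1, 2).
v_2 = A·v_1 = (-5, -2).
v_3 = A·v_2 = (-1, 14).

v_3 = (-1, 14)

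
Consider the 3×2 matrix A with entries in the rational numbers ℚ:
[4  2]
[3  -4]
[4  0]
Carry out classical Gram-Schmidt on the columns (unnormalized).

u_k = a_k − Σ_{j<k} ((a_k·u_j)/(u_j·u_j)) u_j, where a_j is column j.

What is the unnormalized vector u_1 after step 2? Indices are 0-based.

u_1 = (98/41, -152/41, 16/41)

Step 1: u_0 = a_0 = (4, 3, 4).
Step 2: u_1 = a_1 − (-4/41)·u_0 = (98/41, -152/41, 16/41).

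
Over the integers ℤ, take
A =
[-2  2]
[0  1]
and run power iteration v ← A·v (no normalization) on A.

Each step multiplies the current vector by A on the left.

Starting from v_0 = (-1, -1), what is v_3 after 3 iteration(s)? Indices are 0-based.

v_0 = (-1, -1).
v_1 = A·v_0 = (0, -1).
v_2 = A·v_1 = (-2, -1).
v_3 = A·v_2 = (2, -1).

v_3 = (2, -1)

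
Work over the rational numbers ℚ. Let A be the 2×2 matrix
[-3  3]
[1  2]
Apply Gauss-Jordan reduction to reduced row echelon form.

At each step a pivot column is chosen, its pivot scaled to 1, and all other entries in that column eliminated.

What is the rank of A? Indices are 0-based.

[1] R0 /= -3  ⇒  (1, -1)
     R1 -= 1·R0  ⇒  (0, 3)
[2] R1 /= 3  ⇒  (0, 1)
     R0 -= -1·R1  ⇒  (1, 0)

rank = 2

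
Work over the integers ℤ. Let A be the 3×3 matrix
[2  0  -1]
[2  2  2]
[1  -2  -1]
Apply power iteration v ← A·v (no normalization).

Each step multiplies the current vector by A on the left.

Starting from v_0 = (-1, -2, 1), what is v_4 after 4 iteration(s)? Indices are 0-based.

v_0 = (-1, -2, 1).
v_1 = A·v_0 = (-3, -4, 2).
v_2 = A·v_1 = (-8, -10, 3).
v_3 = A·v_2 = (-19, -30, 9).
v_4 = A·v_3 = (-47, -80, 32).

v_4 = (-47, -80, 32)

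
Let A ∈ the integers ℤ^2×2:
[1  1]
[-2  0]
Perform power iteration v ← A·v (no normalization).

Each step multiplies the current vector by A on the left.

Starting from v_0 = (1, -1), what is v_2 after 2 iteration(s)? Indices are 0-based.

v_2 = (-2, 0)

v_0 = (1, -1).
v_1 = A·v_0 = (0, -2).
v_2 = A·v_1 = (-2, 0).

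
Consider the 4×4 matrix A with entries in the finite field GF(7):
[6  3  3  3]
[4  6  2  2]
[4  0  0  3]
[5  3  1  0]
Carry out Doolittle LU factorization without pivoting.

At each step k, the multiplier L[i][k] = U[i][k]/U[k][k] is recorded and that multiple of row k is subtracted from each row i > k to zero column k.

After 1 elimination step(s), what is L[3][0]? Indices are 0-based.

k=0: U[0][0]=6
  eliminate (1,0): mult=3, new row 1: (0, 4, 0, 0); set L[1][0]=3
  eliminate (2,0): mult=3, new row 2: (0, 5, 5, 1); set L[2][0]=3
  eliminate (3,0): mult=2, new row 3: (0, 4, 2, 1); set L[3][0]=2

L[3][0] = 2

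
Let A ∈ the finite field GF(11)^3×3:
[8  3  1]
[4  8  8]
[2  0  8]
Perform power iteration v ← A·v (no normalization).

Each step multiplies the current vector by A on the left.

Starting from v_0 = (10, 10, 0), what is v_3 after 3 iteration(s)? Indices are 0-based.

v_3 = (4, 1, 5)

v_0 = (10, 10, 0).
v_1 = A·v_0 = (0, 10, 9).
v_2 = A·v_1 = (6, 9, 6).
v_3 = A·v_2 = (4, 1, 5).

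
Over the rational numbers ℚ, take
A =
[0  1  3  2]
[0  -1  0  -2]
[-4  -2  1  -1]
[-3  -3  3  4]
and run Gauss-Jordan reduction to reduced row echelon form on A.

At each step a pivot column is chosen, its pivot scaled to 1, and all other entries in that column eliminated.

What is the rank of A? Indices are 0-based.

rank = 4

pivot(0,0): swap R0↔R2
pivot(0,0)=-4: scale R0 → (1, 1/2, -1/4, 1/4)
  clear (3,0): R3 −= (-3)R0 → (0, -3/2, 9/4, 19/4)
pivot(1,1)=-1: scale R1 → (0, 1, 0, 2)
  clear (0,1): R0 −= (1/2)R1 → (1, 0, -1/4, -3/4)
  clear (2,1): R2 −= (1)R1 → (0, 0, 3, 0)
  clear (3,1): R3 −= (-3/2)R1 → (0, 0, 9/4, 31/4)
pivot(2,2)=3: scale R2 → (0, 0, 1, 0)
  clear (0,2): R0 −= (-1/4)R2 → (1, 0, 0, -3/4)
  clear (3,2): R3 −= (9/4)R2 → (0, 0, 0, 31/4)
pivot(3,3)=31/4: scale R3 → (0, 0, 0, 1)
  clear (0,3): R0 −= (-3/4)R3 → (1, 0, 0, 0)
  clear (1,3): R1 −= (2)R3 → (0, 1, 0, 0)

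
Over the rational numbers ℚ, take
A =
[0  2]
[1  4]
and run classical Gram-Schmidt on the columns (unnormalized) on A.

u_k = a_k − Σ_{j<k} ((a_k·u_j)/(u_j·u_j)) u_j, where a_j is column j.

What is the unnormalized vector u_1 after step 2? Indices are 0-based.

Step 1: u_0 = a_0 = (0, 1).
Step 2: u_1 = a_1 − (4)·u_0 = (2, 0).

u_1 = (2, 0)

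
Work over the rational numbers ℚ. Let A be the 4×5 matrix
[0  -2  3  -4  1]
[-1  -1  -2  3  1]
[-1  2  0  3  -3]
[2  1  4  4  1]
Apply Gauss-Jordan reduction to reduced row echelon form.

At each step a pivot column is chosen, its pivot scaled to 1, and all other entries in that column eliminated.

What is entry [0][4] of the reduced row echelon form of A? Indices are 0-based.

M[0][4] = 7/6

[1] R0 <-> R1
[1] R0 /= -1  ⇒  (1, 1, 2, -3, -1)
     R2 -= -1·R0  ⇒  (0, 3, 2, 0, -4)
     R3 -= 2·R0  ⇒  (0, -1, 0, 10, 3)
[2] R1 /= -2  ⇒  (0, 1, -3/2, 2, -1/2)
     R0 -= 1·R1  ⇒  (1, 0, 7/2, -5, -1/2)
     R2 -= 3·R1  ⇒  (0, 0, 13/2, -6, -5/2)
     R3 -= -1·R1  ⇒  (0, 0, -3/2, 12, 5/2)
[3] R2 /= 13/2  ⇒  (0, 0, 1, -12/13, -5/13)
     R0 -= 7/2·R2  ⇒  (1, 0, 0, -23/13, 11/13)
     R1 -= -3/2·R2  ⇒  (0, 1, 0, 8/13, -14/13)
     R3 -= -3/2·R2  ⇒  (0, 0, 0, 138/13, 25/13)
[4] R3 /= 138/13  ⇒  (0, 0, 0, 1, 25/138)
     R0 -= -23/13·R3  ⇒  (1, 0, 0, 0, 7/6)
     R1 -= 8/13·R3  ⇒  (0, 1, 0, 0, -82/69)
     R2 -= -12/13·R3  ⇒  (0, 0, 1, 0, -5/23)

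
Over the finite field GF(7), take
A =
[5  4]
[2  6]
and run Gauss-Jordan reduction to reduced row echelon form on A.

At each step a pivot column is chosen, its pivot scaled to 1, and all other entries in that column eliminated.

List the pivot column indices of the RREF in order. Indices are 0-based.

pivot columns: 0, 1

step 1: normalize row 0 (÷5) = (1, 5)
  row 1: subtract 2×row0 = (0, 3)
step 2: normalize row 1 (÷3) = (0, 1)
  row 0: subtract 5×row1 = (1, 0)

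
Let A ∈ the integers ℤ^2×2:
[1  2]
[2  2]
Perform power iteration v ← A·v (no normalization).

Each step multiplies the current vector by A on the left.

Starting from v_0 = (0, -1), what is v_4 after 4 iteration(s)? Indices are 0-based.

v_0 = (0, -1).
v_1 = A·v_0 = (-2, -2).
v_2 = A·v_1 = (-6, -8).
v_3 = A·v_2 = (-22, -28).
v_4 = A·v_3 = (-78, -100).

v_4 = (-78, -100)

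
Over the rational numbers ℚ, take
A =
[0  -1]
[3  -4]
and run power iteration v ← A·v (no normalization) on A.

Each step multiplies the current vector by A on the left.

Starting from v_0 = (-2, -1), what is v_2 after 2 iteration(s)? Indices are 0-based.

v_2 = (2, 11)

v_0 = (-2, -1).
v_1 = A·v_0 = (1, -2).
v_2 = A·v_1 = (2, 11).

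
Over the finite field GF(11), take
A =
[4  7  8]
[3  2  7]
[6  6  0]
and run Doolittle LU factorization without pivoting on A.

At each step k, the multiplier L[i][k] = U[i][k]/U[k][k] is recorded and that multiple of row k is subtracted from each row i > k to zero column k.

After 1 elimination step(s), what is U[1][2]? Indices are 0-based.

U[1][2] = 1

k=0: U[0][0]=4
  eliminate (1,0): mult=9, new row 1: (0, 5, 1); set L[1][0]=9
  eliminate (2,0): mult=7, new row 2: (0, 1, 10); set L[2][0]=7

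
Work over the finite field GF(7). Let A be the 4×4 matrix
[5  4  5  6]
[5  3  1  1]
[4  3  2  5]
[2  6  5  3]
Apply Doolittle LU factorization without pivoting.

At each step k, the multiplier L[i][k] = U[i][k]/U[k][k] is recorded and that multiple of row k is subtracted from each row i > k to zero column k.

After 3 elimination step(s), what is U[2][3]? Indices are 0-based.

[col 0] pivot 5
  R1 -= 1*R0 → (0, 6, 3, 2)  (L[1][0] := 1)
  R2 -= 5*R0 → (0, 4, 5, 3)  (L[2][0] := 5)
  R3 -= 6*R0 → (0, 3, 3, 2)  (L[3][0] := 6)
[col 1] pivot 6
  R2 -= 3*R1 → (0, 0, 3, 4)  (L[2][1] := 3)
  R3 -= 4*R1 → (0, 0, 5, 1)  (L[3][1] := 4)
[col 2] pivot 3
  R3 -= 4*R2 → (0, 0, 0, 6)  (L[3][2] := 4)

U[2][3] = 4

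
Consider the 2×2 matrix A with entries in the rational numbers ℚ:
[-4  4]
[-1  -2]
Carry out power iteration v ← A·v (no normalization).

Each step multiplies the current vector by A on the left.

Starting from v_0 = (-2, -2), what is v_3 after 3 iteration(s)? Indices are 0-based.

v_0 = (-2, -2).
v_1 = A·v_0 = (0, 6).
v_2 = A·v_1 = (24, -12).
v_3 = A·v_2 = (-144, 0).

v_3 = (-144, 0)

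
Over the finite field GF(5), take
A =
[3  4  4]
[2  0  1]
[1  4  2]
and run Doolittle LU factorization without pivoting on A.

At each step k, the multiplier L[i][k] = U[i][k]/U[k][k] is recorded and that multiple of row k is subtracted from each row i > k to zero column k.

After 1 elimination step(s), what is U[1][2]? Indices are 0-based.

U[1][2] = 0

Step 1: pivot at (0,0) is 3.
  row1 ← row1 − (4)·row0  ⇒  L[1][0]=4, U row1=(0, 4, 0)
  row2 ← row2 − (2)·row0  ⇒  L[2][0]=2, U row2=(0, 1, 4)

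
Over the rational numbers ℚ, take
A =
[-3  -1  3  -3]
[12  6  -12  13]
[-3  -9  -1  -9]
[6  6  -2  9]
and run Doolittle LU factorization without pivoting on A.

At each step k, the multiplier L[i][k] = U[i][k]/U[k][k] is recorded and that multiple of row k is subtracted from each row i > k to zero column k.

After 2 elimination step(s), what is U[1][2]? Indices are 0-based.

k=0: U[0][0]=-3
  eliminate (1,0): mult=-4, new row 1: (0, 2, 0, 1); set L[1][0]=-4
  eliminate (2,0): mult=1, new row 2: (0, -8, -4, -6); set L[2][0]=1
  eliminate (3,0): mult=-2, new row 3: (0, 4, 4, 3); set L[3][0]=-2
k=1: U[1][1]=2
  eliminate (2,1): mult=-4, new row 2: (0, 0, -4, -2); set L[2][1]=-4
  eliminate (3,1): mult=2, new row 3: (0, 0, 4, 1); set L[3][1]=2

U[1][2] = 0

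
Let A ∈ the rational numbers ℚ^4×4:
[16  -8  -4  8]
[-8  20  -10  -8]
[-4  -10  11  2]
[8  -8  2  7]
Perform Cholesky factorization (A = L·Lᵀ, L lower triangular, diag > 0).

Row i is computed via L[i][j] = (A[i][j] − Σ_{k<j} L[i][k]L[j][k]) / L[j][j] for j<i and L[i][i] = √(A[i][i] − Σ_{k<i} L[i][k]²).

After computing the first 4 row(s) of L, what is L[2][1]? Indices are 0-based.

L[2][1] = -3

Step 1: L[0][0] = √(16) = 4.
  L[1][0] = (-8) / L[0][0] = -2.
Step 2: L[1][1] = √(16) = 4.
  L[2][0] = (-4) / L[0][0] = -1.
  L[2][1] = (-12) / L[1][1] = -3.
Step 3: L[2][2] = √(1) = 1.
  L[3][0] = (8) / L[0][0] = 2.
  L[3][1] = (-4) / L[1][1] = -1.
  L[3][2] = (1) / L[2][2] = 1.
Step 4: L[3][3] = √(1) = 1.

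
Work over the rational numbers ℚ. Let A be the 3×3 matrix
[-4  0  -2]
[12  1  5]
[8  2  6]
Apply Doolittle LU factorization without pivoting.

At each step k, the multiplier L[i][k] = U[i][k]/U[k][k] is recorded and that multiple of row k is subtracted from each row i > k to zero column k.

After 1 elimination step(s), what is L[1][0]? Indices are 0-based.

L[1][0] = -3

Step 1: pivot at (0,0) is -4.
  row1 ← row1 − (-3)·row0  ⇒  L[1][0]=-3, U row1=(0, 1, -1)
  row2 ← row2 − (-2)·row0  ⇒  L[2][0]=-2, U row2=(0, 2, 2)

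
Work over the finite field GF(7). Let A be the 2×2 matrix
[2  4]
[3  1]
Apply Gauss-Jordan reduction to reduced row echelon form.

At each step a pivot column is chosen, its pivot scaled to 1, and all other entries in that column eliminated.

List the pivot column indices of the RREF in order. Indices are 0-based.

[1] R0 /= 2  ⇒  (1, 2)
     R1 -= 3·R0  ⇒  (0, 2)
[2] R1 /= 2  ⇒  (0, 1)
     R0 -= 2·R1  ⇒  (1, 0)

pivot columns: 0, 1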